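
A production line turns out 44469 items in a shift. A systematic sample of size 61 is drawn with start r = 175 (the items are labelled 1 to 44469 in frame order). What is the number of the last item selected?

43915

k = 44469/61 = 729
61st selection = r + (61−1)·k = 175 + 60×729 = 175 + 43740 = 43915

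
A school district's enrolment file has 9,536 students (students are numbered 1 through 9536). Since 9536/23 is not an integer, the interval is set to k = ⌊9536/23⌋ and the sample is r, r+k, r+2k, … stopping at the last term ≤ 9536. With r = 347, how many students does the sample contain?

k = ⌊9536/23⌋ = 414
Achieved size = ⌊(9536 − 347)/414⌋ + 1 = ⌊9189/414⌋ + 1 = 22 + 1 = 23
(last selection: 347 + 22×414 = 9455 ≤ 9536; next would be 9869 > 9536)

23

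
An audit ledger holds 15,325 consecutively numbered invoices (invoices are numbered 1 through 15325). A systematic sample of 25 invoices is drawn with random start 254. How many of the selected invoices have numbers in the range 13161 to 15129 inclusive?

3

k = 15325/25 = 613
First selection ≥ 13161: 254 + ⌈(13161−254)/613⌉·613 = 254 + 22×613 = 13740
Last selection ≤ 15129: 254 + ⌊(15129−254)/613⌋·613 = 254 + 24×613 = 14966
Count = 24 − 22 + 1 = 3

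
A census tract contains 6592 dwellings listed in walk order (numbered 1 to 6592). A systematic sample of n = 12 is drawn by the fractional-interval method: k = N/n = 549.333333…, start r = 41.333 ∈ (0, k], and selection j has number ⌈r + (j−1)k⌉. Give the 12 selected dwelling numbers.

42, 591, 1140, 1690, 2239, 2788, 3338, 3887, 4436, 4986, 5535, 6084

j=1: r + 0k = 41.333 → ⌈·⌉ = 42
j=2: r + 1k = 590.666333… → ⌈·⌉ = 591
j=3: r + 2k = 1139.999666… → ⌈·⌉ = 1140
j=4: r + 3k = 1689.333 → ⌈·⌉ = 1690
j=5: r + 4k = 2238.666333… → ⌈·⌉ = 2239
j=6: r + 5k = 2787.999666… → ⌈·⌉ = 2788
j=7: r + 6k = 3337.333 → ⌈·⌉ = 3338
j=8: r + 7k = 3886.666333… → ⌈·⌉ = 3887
j=9: r + 8k = 4435.999666… → ⌈·⌉ = 4436
j=10: r + 9k = 4985.333 → ⌈·⌉ = 4986
j=11: r + 10k = 5534.666333… → ⌈·⌉ = 5535
j=12: r + 11k = 6083.999666… → ⌈·⌉ = 6084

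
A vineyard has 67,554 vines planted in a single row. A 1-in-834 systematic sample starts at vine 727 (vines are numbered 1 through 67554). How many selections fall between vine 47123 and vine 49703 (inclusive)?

k = 834
First selection ≥ 47123: 727 + ⌈(47123−727)/834⌉·834 = 727 + 56×834 = 47431
Last selection ≤ 49703: 727 + ⌊(49703−727)/834⌋·834 = 727 + 58×834 = 49099
Count = 58 − 56 + 1 = 3

3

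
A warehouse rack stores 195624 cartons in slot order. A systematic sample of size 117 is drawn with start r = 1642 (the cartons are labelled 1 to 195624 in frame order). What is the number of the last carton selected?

k = 195624/117 = 1672
117th selection = r + (117−1)·k = 1642 + 116×1672 = 1642 + 193952 = 195594

195594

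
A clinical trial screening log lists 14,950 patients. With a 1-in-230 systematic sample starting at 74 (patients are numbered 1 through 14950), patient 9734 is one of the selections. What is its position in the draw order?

43

k = 230
position = (9734 − 74)/230 + 1 = 9660/230 + 1 = 42 + 1 = 43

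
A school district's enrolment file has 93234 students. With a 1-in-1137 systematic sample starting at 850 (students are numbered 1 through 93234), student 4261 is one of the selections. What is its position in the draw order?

4

k = 1137
position = (4261 − 850)/1137 + 1 = 3411/1137 + 1 = 3 + 1 = 4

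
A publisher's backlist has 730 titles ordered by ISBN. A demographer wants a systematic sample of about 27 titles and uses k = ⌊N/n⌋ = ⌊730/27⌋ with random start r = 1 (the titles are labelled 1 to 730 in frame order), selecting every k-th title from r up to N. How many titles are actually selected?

k = ⌊730/27⌋ = 27
Achieved size = ⌊(730 − 1)/27⌋ + 1 = ⌊729/27⌋ + 1 = 27 + 1 = 28
(last selection: 1 + 27×27 = 730 ≤ 730; next would be 757 > 730)

28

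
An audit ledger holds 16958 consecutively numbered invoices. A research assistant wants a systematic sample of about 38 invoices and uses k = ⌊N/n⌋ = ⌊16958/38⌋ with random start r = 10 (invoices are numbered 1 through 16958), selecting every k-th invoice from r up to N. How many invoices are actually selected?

k = ⌊16958/38⌋ = 446
Achieved size = ⌊(16958 − 10)/446⌋ + 1 = ⌊16948/446⌋ + 1 = 38 + 1 = 39
(last selection: 10 + 38×446 = 16958 ≤ 16958; next would be 17404 > 16958)

39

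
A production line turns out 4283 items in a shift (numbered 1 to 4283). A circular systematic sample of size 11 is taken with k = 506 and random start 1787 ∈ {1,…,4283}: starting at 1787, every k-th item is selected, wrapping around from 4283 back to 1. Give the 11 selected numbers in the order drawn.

Selection 1: 1787
Selection 2: 1787 + 506 = 2293
Selection 3: 2293 + 506 = 2799
Selection 4: 2799 + 506 = 3305
Selection 5: 3305 + 506 = 3811
Selection 6: 3811 + 506 = 4317 → 4317 − 4283 = 34
Selection 7: 34 + 506 = 540
Selection 8: 540 + 506 = 1046
Selection 9: 1046 + 506 = 1552
Selection 10: 1552 + 506 = 2058
Selection 11: 2058 + 506 = 2564

1787, 2293, 2799, 3305, 3811, 34, 540, 1046, 1552, 2058, 2564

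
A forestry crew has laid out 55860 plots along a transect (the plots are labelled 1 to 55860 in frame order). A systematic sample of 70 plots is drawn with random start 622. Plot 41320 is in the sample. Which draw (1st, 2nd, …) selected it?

k = 55860/70 = 798
position = (41320 − 622)/798 + 1 = 40698/798 + 1 = 51 + 1 = 52

52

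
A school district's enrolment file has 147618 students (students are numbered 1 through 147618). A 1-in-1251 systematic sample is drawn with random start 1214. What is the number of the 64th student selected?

80027

k = 1251
64th selection = r + (64−1)·k = 1214 + 63×1251 = 1214 + 78813 = 80027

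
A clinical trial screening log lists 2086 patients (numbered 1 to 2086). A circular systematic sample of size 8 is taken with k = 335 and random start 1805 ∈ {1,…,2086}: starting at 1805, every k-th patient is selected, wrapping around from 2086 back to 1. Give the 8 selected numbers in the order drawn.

1805, 54, 389, 724, 1059, 1394, 1729, 2064

Selection 1: 1805
Selection 2: 1805 + 335 = 2140 → 2140 − 2086 = 54
Selection 3: 54 + 335 = 389
Selection 4: 389 + 335 = 724
Selection 5: 724 + 335 = 1059
Selection 6: 1059 + 335 = 1394
Selection 7: 1394 + 335 = 1729
Selection 8: 1729 + 335 = 2064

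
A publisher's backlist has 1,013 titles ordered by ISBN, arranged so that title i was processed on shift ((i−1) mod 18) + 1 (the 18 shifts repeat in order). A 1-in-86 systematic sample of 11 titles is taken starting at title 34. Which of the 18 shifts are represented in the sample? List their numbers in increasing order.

2, 4, 6, 8, 10, 12, 14, 16, 18

Consecutive selections differ by k = 86, so their shift numbers differ by 86 mod 18 = 14.
gcd(86, 18) = 2, so the sample visits 18/2 = 9 distinct residues mod 18.
Start 34 is shift 16; the shifts hit are 2, 4, 6, 8, 10, 12, 14, 16, 18.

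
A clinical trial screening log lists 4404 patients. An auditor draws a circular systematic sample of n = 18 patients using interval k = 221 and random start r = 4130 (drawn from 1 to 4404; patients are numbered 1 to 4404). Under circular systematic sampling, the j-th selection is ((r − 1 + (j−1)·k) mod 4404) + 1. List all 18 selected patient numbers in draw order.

Selection 1: 4130
Selection 2: 4130 + 221 = 4351
Selection 3: 4351 + 221 = 4572 → 4572 − 4404 = 168
Selection 4: 168 + 221 = 389
Selection 5: 389 + 221 = 610
Selection 6: 610 + 221 = 831
Selection 7: 831 + 221 = 1052
Selection 8: 1052 + 221 = 1273
Selection 9: 1273 + 221 = 1494
Selection 10: 1494 + 221 = 1715
Selection 11: 1715 + 221 = 1936
Selection 12: 1936 + 221 = 2157
Selection 13: 2157 + 221 = 2378
Selection 14: 2378 + 221 = 2599
Selection 15: 2599 + 221 = 2820
Selection 16: 2820 + 221 = 3041
Selection 17: 3041 + 221 = 3262
Selection 18: 3262 + 221 = 3483

4130, 4351, 168, 389, 610, 831, 1052, 1273, 1494, 1715, 1936, 2157, 2378, 2599, 2820, 3041, 3262, 3483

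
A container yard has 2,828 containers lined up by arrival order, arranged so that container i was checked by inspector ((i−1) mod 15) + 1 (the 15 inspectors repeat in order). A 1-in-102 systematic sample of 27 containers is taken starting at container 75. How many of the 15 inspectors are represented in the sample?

5

Consecutive selections differ by k = 102, so their inspector numbers differ by 102 mod 15 = 12.
gcd(102, 15) = 3, so the sample visits 15/3 = 5 distinct residues mod 15.
Start 75 is inspector 15; the inspectors hit are 3, 6, 9, 12, 15.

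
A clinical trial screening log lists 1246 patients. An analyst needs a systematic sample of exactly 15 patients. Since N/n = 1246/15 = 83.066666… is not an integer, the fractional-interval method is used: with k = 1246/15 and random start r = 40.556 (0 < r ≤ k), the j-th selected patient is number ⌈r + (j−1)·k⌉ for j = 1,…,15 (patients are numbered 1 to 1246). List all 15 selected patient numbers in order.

41, 124, 207, 290, 373, 456, 539, 623, 706, 789, 872, 955, 1038, 1121, 1204

j=1: r + 0k = 40.556 → ⌈·⌉ = 41
j=2: r + 1k = 123.622666… → ⌈·⌉ = 124
j=3: r + 2k = 206.689333… → ⌈·⌉ = 207
j=4: r + 3k = 289.756 → ⌈·⌉ = 290
j=5: r + 4k = 372.822666… → ⌈·⌉ = 373
j=6: r + 5k = 455.889333… → ⌈·⌉ = 456
j=7: r + 6k = 538.956 → ⌈·⌉ = 539
j=8: r + 7k = 622.022666… → ⌈·⌉ = 623
j=9: r + 8k = 705.089333… → ⌈·⌉ = 706
j=10: r + 9k = 788.156 → ⌈·⌉ = 789
j=11: r + 10k = 871.222666… → ⌈·⌉ = 872
j=12: r + 11k = 954.289333… → ⌈·⌉ = 955
j=13: r + 12k = 1037.356 → ⌈·⌉ = 1038
j=14: r + 13k = 1120.422666… → ⌈·⌉ = 1121
j=15: r + 14k = 1203.489333… → ⌈·⌉ = 1204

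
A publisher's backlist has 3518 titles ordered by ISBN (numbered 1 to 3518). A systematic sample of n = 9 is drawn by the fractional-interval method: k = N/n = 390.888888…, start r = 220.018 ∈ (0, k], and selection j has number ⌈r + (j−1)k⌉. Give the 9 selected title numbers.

221, 611, 1002, 1393, 1784, 2175, 2566, 2957, 3348

j=1: r + 0k = 220.018 → ⌈·⌉ = 221
j=2: r + 1k = 610.906888… → ⌈·⌉ = 611
j=3: r + 2k = 1001.795777… → ⌈·⌉ = 1002
j=4: r + 3k = 1392.684666… → ⌈·⌉ = 1393
j=5: r + 4k = 1783.573555… → ⌈·⌉ = 1784
j=6: r + 5k = 2174.462444… → ⌈·⌉ = 2175
j=7: r + 6k = 2565.351333… → ⌈·⌉ = 2566
j=8: r + 7k = 2956.240222… → ⌈·⌉ = 2957
j=9: r + 8k = 3347.129111… → ⌈·⌉ = 3348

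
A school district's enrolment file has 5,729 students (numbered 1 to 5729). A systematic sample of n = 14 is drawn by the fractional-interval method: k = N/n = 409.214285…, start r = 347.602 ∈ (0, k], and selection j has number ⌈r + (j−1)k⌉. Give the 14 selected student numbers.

j=1: r + 0k = 347.602 → ⌈·⌉ = 348
j=2: r + 1k = 756.816285… → ⌈·⌉ = 757
j=3: r + 2k = 1166.030571… → ⌈·⌉ = 1167
j=4: r + 3k = 1575.244857… → ⌈·⌉ = 1576
j=5: r + 4k = 1984.459142… → ⌈·⌉ = 1985
j=6: r + 5k = 2393.673428… → ⌈·⌉ = 2394
j=7: r + 6k = 2802.887714… → ⌈·⌉ = 2803
j=8: r + 7k = 3212.102 → ⌈·⌉ = 3213
j=9: r + 8k = 3621.316285… → ⌈·⌉ = 3622
j=10: r + 9k = 4030.530571… → ⌈·⌉ = 4031
j=11: r + 10k = 4439.744857… → ⌈·⌉ = 4440
j=12: r + 11k = 4848.959142… → ⌈·⌉ = 4849
j=13: r + 12k = 5258.173428… → ⌈·⌉ = 5259
j=14: r + 13k = 5667.387714… → ⌈·⌉ = 5668

348, 757, 1167, 1576, 1985, 2394, 2803, 3213, 3622, 4031, 4440, 4849, 5259, 5668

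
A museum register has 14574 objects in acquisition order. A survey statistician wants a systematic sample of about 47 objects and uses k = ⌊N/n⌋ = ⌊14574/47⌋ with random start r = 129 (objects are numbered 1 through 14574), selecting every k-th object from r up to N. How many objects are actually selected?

47

k = ⌊14574/47⌋ = 310
Achieved size = ⌊(14574 − 129)/310⌋ + 1 = ⌊14445/310⌋ + 1 = 46 + 1 = 47
(last selection: 129 + 46×310 = 14389 ≤ 14574; next would be 14699 > 14574)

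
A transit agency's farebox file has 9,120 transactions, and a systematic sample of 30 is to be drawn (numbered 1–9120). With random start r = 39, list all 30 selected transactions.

39, 343, 647, 951, 1255, 1559, 1863, 2167, 2471, 2775, 3079, 3383, 3687, 3991, 4295, 4599, 4903, 5207, 5511, 5815, 6119, 6423, 6727, 7031, 7335, 7639, 7943, 8247, 8551, 8855

k = N/n = 9120/30 = 304
transaction 1: 39
transaction 2: 39 + 304 = 343
transaction 3: 343 + 304 = 647
transaction 4: 647 + 304 = 951
transaction 5: 951 + 304 = 1255
transaction 6: 1255 + 304 = 1559
transaction 7: 1559 + 304 = 1863
transaction 8: 1863 + 304 = 2167
transaction 9: 2167 + 304 = 2471
transaction 10: 2471 + 304 = 2775
transaction 11: 2775 + 304 = 3079
transaction 12: 3079 + 304 = 3383
transaction 13: 3383 + 304 = 3687
transaction 14: 3687 + 304 = 3991
transaction 15: 3991 + 304 = 4295
transaction 16: 4295 + 304 = 4599
transaction 17: 4599 + 304 = 4903
transaction 18: 4903 + 304 = 5207
transaction 19: 5207 + 304 = 5511
transaction 20: 5511 + 304 = 5815
transaction 21: 5815 + 304 = 6119
transaction 22: 6119 + 304 = 6423
transaction 23: 6423 + 304 = 6727
transaction 24: 6727 + 304 = 7031
transaction 25: 7031 + 304 = 7335
transaction 26: 7335 + 304 = 7639
transaction 27: 7639 + 304 = 7943
transaction 28: 7943 + 304 = 8247
transaction 29: 8247 + 304 = 8551
transaction 30: 8551 + 304 = 8855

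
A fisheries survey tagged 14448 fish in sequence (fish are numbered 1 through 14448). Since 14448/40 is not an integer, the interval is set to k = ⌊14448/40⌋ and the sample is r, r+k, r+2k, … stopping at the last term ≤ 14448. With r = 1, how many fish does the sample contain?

k = ⌊14448/40⌋ = 361
Achieved size = ⌊(14448 − 1)/361⌋ + 1 = ⌊14447/361⌋ + 1 = 40 + 1 = 41
(last selection: 1 + 40×361 = 14441 ≤ 14448; next would be 14802 > 14448)

41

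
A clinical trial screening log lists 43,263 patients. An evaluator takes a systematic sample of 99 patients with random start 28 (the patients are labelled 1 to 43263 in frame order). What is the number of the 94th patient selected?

k = 43263/99 = 437
94th selection = r + (94−1)·k = 28 + 93×437 = 28 + 40641 = 40669

40669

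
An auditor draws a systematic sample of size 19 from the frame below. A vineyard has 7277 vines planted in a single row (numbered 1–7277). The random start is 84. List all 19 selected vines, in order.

84, 467, 850, 1233, 1616, 1999, 2382, 2765, 3148, 3531, 3914, 4297, 4680, 5063, 5446, 5829, 6212, 6595, 6978

k = N/n = 7277/19 = 383
vine 1: 84
vine 2: 84 + 383 = 467
vine 3: 467 + 383 = 850
vine 4: 850 + 383 = 1233
vine 5: 1233 + 383 = 1616
vine 6: 1616 + 383 = 1999
vine 7: 1999 + 383 = 2382
vine 8: 2382 + 383 = 2765
vine 9: 2765 + 383 = 3148
vine 10: 3148 + 383 = 3531
vine 11: 3531 + 383 = 3914
vine 12: 3914 + 383 = 4297
vine 13: 4297 + 383 = 4680
vine 14: 4680 + 383 = 5063
vine 15: 5063 + 383 = 5446
vine 16: 5446 + 383 = 5829
vine 17: 5829 + 383 = 6212
vine 18: 6212 + 383 = 6595
vine 19: 6595 + 383 = 6978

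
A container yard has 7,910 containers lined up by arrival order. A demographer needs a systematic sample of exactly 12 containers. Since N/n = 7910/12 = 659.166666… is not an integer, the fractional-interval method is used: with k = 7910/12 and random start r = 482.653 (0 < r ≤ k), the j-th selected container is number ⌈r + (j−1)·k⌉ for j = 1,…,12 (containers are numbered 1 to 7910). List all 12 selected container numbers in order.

483, 1142, 1801, 2461, 3120, 3779, 4438, 5097, 5756, 6416, 7075, 7734

j=1: r + 0k = 482.653 → ⌈·⌉ = 483
j=2: r + 1k = 1141.819666… → ⌈·⌉ = 1142
j=3: r + 2k = 1800.986333… → ⌈·⌉ = 1801
j=4: r + 3k = 2460.153 → ⌈·⌉ = 2461
j=5: r + 4k = 3119.319666… → ⌈·⌉ = 3120
j=6: r + 5k = 3778.486333… → ⌈·⌉ = 3779
j=7: r + 6k = 4437.653 → ⌈·⌉ = 4438
j=8: r + 7k = 5096.819666… → ⌈·⌉ = 5097
j=9: r + 8k = 5755.986333… → ⌈·⌉ = 5756
j=10: r + 9k = 6415.153 → ⌈·⌉ = 6416
j=11: r + 10k = 7074.319666… → ⌈·⌉ = 7075
j=12: r + 11k = 7733.486333… → ⌈·⌉ = 7734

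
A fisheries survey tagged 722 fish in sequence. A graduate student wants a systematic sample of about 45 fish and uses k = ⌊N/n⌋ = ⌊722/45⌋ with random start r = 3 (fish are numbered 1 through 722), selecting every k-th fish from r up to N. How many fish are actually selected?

45

k = ⌊722/45⌋ = 16
Achieved size = ⌊(722 − 3)/16⌋ + 1 = ⌊719/16⌋ + 1 = 44 + 1 = 45
(last selection: 3 + 44×16 = 707 ≤ 722; next would be 723 > 722)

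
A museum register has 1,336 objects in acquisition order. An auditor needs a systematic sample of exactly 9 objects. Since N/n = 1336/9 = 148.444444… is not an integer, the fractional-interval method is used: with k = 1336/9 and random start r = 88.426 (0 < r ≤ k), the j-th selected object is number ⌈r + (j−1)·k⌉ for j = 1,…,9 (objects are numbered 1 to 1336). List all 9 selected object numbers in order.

j=1: r + 0k = 88.426 → ⌈·⌉ = 89
j=2: r + 1k = 236.870444… → ⌈·⌉ = 237
j=3: r + 2k = 385.314888… → ⌈·⌉ = 386
j=4: r + 3k = 533.759333… → ⌈·⌉ = 534
j=5: r + 4k = 682.203777… → ⌈·⌉ = 683
j=6: r + 5k = 830.648222… → ⌈·⌉ = 831
j=7: r + 6k = 979.092666… → ⌈·⌉ = 980
j=8: r + 7k = 1127.537111… → ⌈·⌉ = 1128
j=9: r + 8k = 1275.981555… → ⌈·⌉ = 1276

89, 237, 386, 534, 683, 831, 980, 1128, 1276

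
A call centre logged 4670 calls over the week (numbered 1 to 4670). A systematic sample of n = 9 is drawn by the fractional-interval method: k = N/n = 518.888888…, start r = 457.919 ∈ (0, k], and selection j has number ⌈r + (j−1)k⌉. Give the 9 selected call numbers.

458, 977, 1496, 2015, 2534, 3053, 3572, 4091, 4610

j=1: r + 0k = 457.919 → ⌈·⌉ = 458
j=2: r + 1k = 976.807888… → ⌈·⌉ = 977
j=3: r + 2k = 1495.696777… → ⌈·⌉ = 1496
j=4: r + 3k = 2014.585666… → ⌈·⌉ = 2015
j=5: r + 4k = 2533.474555… → ⌈·⌉ = 2534
j=6: r + 5k = 3052.363444… → ⌈·⌉ = 3053
j=7: r + 6k = 3571.252333… → ⌈·⌉ = 3572
j=8: r + 7k = 4090.141222… → ⌈·⌉ = 4091
j=9: r + 8k = 4609.030111… → ⌈·⌉ = 4610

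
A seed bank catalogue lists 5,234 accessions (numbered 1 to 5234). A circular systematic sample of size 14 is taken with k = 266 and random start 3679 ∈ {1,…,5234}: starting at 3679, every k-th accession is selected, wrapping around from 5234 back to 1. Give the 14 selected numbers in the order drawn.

3679, 3945, 4211, 4477, 4743, 5009, 41, 307, 573, 839, 1105, 1371, 1637, 1903

Selection 1: 3679
Selection 2: 3679 + 266 = 3945
Selection 3: 3945 + 266 = 4211
Selection 4: 4211 + 266 = 4477
Selection 5: 4477 + 266 = 4743
Selection 6: 4743 + 266 = 5009
Selection 7: 5009 + 266 = 5275 → 5275 − 5234 = 41
Selection 8: 41 + 266 = 307
Selection 9: 307 + 266 = 573
Selection 10: 573 + 266 = 839
Selection 11: 839 + 266 = 1105
Selection 12: 1105 + 266 = 1371
Selection 13: 1371 + 266 = 1637
Selection 14: 1637 + 266 = 1903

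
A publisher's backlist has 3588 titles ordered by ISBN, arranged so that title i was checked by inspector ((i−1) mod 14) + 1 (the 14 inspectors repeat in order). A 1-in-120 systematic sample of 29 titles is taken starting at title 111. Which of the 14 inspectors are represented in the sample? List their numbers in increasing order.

Consecutive selections differ by k = 120, so their inspector numbers differ by 120 mod 14 = 8.
gcd(120, 14) = 2, so the sample visits 14/2 = 7 distinct residues mod 14.
Start 111 is inspector 13; the inspectors hit are 1, 3, 5, 7, 9, 11, 13.

1, 3, 5, 7, 9, 11, 13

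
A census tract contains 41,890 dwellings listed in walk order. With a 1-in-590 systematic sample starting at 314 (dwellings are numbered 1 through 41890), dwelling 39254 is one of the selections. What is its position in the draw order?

67

k = 590
position = (39254 − 314)/590 + 1 = 38940/590 + 1 = 66 + 1 = 67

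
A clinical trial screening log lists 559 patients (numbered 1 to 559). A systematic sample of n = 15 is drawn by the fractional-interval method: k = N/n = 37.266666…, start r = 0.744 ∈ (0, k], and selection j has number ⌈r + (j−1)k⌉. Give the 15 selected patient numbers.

j=1: r + 0k = 0.744 → ⌈·⌉ = 1
j=2: r + 1k = 38.010666… → ⌈·⌉ = 39
j=3: r + 2k = 75.277333… → ⌈·⌉ = 76
j=4: r + 3k = 112.544 → ⌈·⌉ = 113
j=5: r + 4k = 149.810666… → ⌈·⌉ = 150
j=6: r + 5k = 187.077333… → ⌈·⌉ = 188
j=7: r + 6k = 224.344 → ⌈·⌉ = 225
j=8: r + 7k = 261.610666… → ⌈·⌉ = 262
j=9: r + 8k = 298.877333… → ⌈·⌉ = 299
j=10: r + 9k = 336.144 → ⌈·⌉ = 337
j=11: r + 10k = 373.410666… → ⌈·⌉ = 374
j=12: r + 11k = 410.677333… → ⌈·⌉ = 411
j=13: r + 12k = 447.944 → ⌈·⌉ = 448
j=14: r + 13k = 485.210666… → ⌈·⌉ = 486
j=15: r + 14k = 522.477333… → ⌈·⌉ = 523

1, 39, 76, 113, 150, 188, 225, 262, 299, 337, 374, 411, 448, 486, 523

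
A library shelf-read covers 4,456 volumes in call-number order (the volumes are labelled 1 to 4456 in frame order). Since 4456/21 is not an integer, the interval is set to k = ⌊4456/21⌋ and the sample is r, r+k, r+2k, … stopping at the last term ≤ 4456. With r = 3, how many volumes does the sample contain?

22

k = ⌊4456/21⌋ = 212
Achieved size = ⌊(4456 − 3)/212⌋ + 1 = ⌊4453/212⌋ + 1 = 21 + 1 = 22
(last selection: 3 + 21×212 = 4455 ≤ 4456; next would be 4667 > 4456)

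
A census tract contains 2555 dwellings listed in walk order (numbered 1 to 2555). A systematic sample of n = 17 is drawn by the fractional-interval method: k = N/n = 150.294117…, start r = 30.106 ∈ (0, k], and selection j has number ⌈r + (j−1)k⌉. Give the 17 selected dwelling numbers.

31, 181, 331, 481, 632, 782, 932, 1083, 1233, 1383, 1534, 1684, 1834, 1984, 2135, 2285, 2435

j=1: r + 0k = 30.106 → ⌈·⌉ = 31
j=2: r + 1k = 180.400117… → ⌈·⌉ = 181
j=3: r + 2k = 330.694235… → ⌈·⌉ = 331
j=4: r + 3k = 480.988352… → ⌈·⌉ = 481
j=5: r + 4k = 631.282470… → ⌈·⌉ = 632
j=6: r + 5k = 781.576588… → ⌈·⌉ = 782
j=7: r + 6k = 931.870705… → ⌈·⌉ = 932
j=8: r + 7k = 1082.164823… → ⌈·⌉ = 1083
j=9: r + 8k = 1232.458941… → ⌈·⌉ = 1233
j=10: r + 9k = 1382.753058… → ⌈·⌉ = 1383
j=11: r + 10k = 1533.047176… → ⌈·⌉ = 1534
j=12: r + 11k = 1683.341294… → ⌈·⌉ = 1684
j=13: r + 12k = 1833.635411… → ⌈·⌉ = 1834
j=14: r + 13k = 1983.929529… → ⌈·⌉ = 1984
j=15: r + 14k = 2134.223647… → ⌈·⌉ = 2135
j=16: r + 15k = 2284.517764… → ⌈·⌉ = 2285
j=17: r + 16k = 2434.811882… → ⌈·⌉ = 2435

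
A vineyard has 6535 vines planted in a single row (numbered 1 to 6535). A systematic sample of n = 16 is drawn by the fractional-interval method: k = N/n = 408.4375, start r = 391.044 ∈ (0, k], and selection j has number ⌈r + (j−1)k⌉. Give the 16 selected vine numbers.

j=1: r + 0k = 391.044 → ⌈·⌉ = 392
j=2: r + 1k = 799.4815 → ⌈·⌉ = 800
j=3: r + 2k = 1207.919 → ⌈·⌉ = 1208
j=4: r + 3k = 1616.3565 → ⌈·⌉ = 1617
j=5: r + 4k = 2024.794 → ⌈·⌉ = 2025
j=6: r + 5k = 2433.2315 → ⌈·⌉ = 2434
j=7: r + 6k = 2841.669 → ⌈·⌉ = 2842
j=8: r + 7k = 3250.1065 → ⌈·⌉ = 3251
j=9: r + 8k = 3658.544 → ⌈·⌉ = 3659
j=10: r + 9k = 4066.9815 → ⌈·⌉ = 4067
j=11: r + 10k = 4475.419 → ⌈·⌉ = 4476
j=12: r + 11k = 4883.8565 → ⌈·⌉ = 4884
j=13: r + 12k = 5292.294 → ⌈·⌉ = 5293
j=14: r + 13k = 5700.7315 → ⌈·⌉ = 5701
j=15: r + 14k = 6109.169 → ⌈·⌉ = 6110
j=16: r + 15k = 6517.6065 → ⌈·⌉ = 6518

392, 800, 1208, 1617, 2025, 2434, 2842, 3251, 3659, 4067, 4476, 4884, 5293, 5701, 6110, 6518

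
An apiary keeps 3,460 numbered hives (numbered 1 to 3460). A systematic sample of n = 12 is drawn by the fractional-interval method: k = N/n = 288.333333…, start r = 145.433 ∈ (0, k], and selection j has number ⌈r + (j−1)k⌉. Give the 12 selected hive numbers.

j=1: r + 0k = 145.433 → ⌈·⌉ = 146
j=2: r + 1k = 433.766333… → ⌈·⌉ = 434
j=3: r + 2k = 722.099666… → ⌈·⌉ = 723
j=4: r + 3k = 1010.433 → ⌈·⌉ = 1011
j=5: r + 4k = 1298.766333… → ⌈·⌉ = 1299
j=6: r + 5k = 1587.099666… → ⌈·⌉ = 1588
j=7: r + 6k = 1875.433 → ⌈·⌉ = 1876
j=8: r + 7k = 2163.766333… → ⌈·⌉ = 2164
j=9: r + 8k = 2452.099666… → ⌈·⌉ = 2453
j=10: r + 9k = 2740.433 → ⌈·⌉ = 2741
j=11: r + 10k = 3028.766333… → ⌈·⌉ = 3029
j=12: r + 11k = 3317.099666… → ⌈·⌉ = 3318

146, 434, 723, 1011, 1299, 1588, 1876, 2164, 2453, 2741, 3029, 3318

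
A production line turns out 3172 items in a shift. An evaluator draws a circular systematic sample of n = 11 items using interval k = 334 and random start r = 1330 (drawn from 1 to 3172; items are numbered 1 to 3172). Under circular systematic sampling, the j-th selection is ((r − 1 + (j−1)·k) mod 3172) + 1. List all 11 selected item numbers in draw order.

Selection 1: 1330
Selection 2: 1330 + 334 = 1664
Selection 3: 1664 + 334 = 1998
Selection 4: 1998 + 334 = 2332
Selection 5: 2332 + 334 = 2666
Selection 6: 2666 + 334 = 3000
Selection 7: 3000 + 334 = 3334 → 3334 − 3172 = 162
Selection 8: 162 + 334 = 496
Selection 9: 496 + 334 = 830
Selection 10: 830 + 334 = 1164
Selection 11: 1164 + 334 = 1498

1330, 1664, 1998, 2332, 2666, 3000, 162, 496, 830, 1164, 1498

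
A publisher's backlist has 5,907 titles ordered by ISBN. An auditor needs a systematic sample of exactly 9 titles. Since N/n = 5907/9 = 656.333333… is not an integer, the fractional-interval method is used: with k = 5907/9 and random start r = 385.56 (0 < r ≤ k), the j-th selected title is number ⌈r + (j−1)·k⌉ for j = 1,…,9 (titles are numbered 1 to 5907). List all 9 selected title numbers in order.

386, 1042, 1699, 2355, 3011, 3668, 4324, 4980, 5637

j=1: r + 0k = 385.56 → ⌈·⌉ = 386
j=2: r + 1k = 1041.893333… → ⌈·⌉ = 1042
j=3: r + 2k = 1698.226666… → ⌈·⌉ = 1699
j=4: r + 3k = 2354.56 → ⌈·⌉ = 2355
j=5: r + 4k = 3010.893333… → ⌈·⌉ = 3011
j=6: r + 5k = 3667.226666… → ⌈·⌉ = 3668
j=7: r + 6k = 4323.56 → ⌈·⌉ = 4324
j=8: r + 7k = 4979.893333… → ⌈·⌉ = 4980
j=9: r + 8k = 5636.226666… → ⌈·⌉ = 5637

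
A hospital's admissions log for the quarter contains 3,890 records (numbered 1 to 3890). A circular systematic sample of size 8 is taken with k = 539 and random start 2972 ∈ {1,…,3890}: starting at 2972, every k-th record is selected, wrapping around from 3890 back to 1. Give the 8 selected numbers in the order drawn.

2972, 3511, 160, 699, 1238, 1777, 2316, 2855

Selection 1: 2972
Selection 2: 2972 + 539 = 3511
Selection 3: 3511 + 539 = 4050 → 4050 − 3890 = 160
Selection 4: 160 + 539 = 699
Selection 5: 699 + 539 = 1238
Selection 6: 1238 + 539 = 1777
Selection 7: 1777 + 539 = 2316
Selection 8: 2316 + 539 = 2855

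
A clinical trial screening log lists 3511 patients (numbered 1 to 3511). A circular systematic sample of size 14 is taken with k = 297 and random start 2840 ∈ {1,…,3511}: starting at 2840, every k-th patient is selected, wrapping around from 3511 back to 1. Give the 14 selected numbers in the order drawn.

2840, 3137, 3434, 220, 517, 814, 1111, 1408, 1705, 2002, 2299, 2596, 2893, 3190

Selection 1: 2840
Selection 2: 2840 + 297 = 3137
Selection 3: 3137 + 297 = 3434
Selection 4: 3434 + 297 = 3731 → 3731 − 3511 = 220
Selection 5: 220 + 297 = 517
Selection 6: 517 + 297 = 814
Selection 7: 814 + 297 = 1111
Selection 8: 1111 + 297 = 1408
Selection 9: 1408 + 297 = 1705
Selection 10: 1705 + 297 = 2002
Selection 11: 2002 + 297 = 2299
Selection 12: 2299 + 297 = 2596
Selection 13: 2596 + 297 = 2893
Selection 14: 2893 + 297 = 3190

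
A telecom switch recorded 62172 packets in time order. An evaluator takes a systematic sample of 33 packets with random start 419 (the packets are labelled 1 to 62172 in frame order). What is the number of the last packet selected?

60707

k = 62172/33 = 1884
33rd selection = r + (33−1)·k = 419 + 32×1884 = 419 + 60288 = 60707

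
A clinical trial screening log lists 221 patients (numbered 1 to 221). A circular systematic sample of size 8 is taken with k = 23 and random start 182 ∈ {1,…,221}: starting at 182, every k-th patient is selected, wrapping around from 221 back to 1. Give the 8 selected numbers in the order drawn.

182, 205, 7, 30, 53, 76, 99, 122

Selection 1: 182
Selection 2: 182 + 23 = 205
Selection 3: 205 + 23 = 228 → 228 − 221 = 7
Selection 4: 7 + 23 = 30
Selection 5: 30 + 23 = 53
Selection 6: 53 + 23 = 76
Selection 7: 76 + 23 = 99
Selection 8: 99 + 23 = 122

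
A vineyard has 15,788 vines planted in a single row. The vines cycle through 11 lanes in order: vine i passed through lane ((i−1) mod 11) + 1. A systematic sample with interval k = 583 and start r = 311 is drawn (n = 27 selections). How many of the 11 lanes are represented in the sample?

Consecutive selections differ by k = 583, so their lane numbers differ by 583 mod 11 = 0.
gcd(583, 11) = 11, so the sample visits 11/11 = 1 distinct residues mod 11.
Start 311 is lane 3; the lanes hit are 3.

1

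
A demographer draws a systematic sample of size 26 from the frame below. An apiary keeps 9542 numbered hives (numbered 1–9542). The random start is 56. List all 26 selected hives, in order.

56, 423, 790, 1157, 1524, 1891, 2258, 2625, 2992, 3359, 3726, 4093, 4460, 4827, 5194, 5561, 5928, 6295, 6662, 7029, 7396, 7763, 8130, 8497, 8864, 9231

k = N/n = 9542/26 = 367
hive 1: 56
hive 2: 56 + 367 = 423
hive 3: 423 + 367 = 790
hive 4: 790 + 367 = 1157
hive 5: 1157 + 367 = 1524
hive 6: 1524 + 367 = 1891
hive 7: 1891 + 367 = 2258
hive 8: 2258 + 367 = 2625
hive 9: 2625 + 367 = 2992
hive 10: 2992 + 367 = 3359
hive 11: 3359 + 367 = 3726
hive 12: 3726 + 367 = 4093
hive 13: 4093 + 367 = 4460
hive 14: 4460 + 367 = 4827
hive 15: 4827 + 367 = 5194
hive 16: 5194 + 367 = 5561
hive 17: 5561 + 367 = 5928
hive 18: 5928 + 367 = 6295
hive 19: 6295 + 367 = 6662
hive 20: 6662 + 367 = 7029
hive 21: 7029 + 367 = 7396
hive 22: 7396 + 367 = 7763
hive 23: 7763 + 367 = 8130
hive 24: 8130 + 367 = 8497
hive 25: 8497 + 367 = 8864
hive 26: 8864 + 367 = 9231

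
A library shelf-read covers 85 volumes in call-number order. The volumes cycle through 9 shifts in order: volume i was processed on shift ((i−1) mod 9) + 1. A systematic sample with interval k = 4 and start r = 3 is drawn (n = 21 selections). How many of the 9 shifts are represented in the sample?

Consecutive selections differ by k = 4, so their shift numbers differ by 4 mod 9 = 4.
gcd(4, 9) = 1, so the sample visits 9/1 = 9 distinct residues mod 9.
Start 3 is shift 3; the shifts hit are 1, 2, 3, 4, 5, 6, 7, 8, 9.

9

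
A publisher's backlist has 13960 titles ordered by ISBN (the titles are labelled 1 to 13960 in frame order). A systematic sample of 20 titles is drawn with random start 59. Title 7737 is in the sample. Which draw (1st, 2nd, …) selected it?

k = 13960/20 = 698
position = (7737 − 59)/698 + 1 = 7678/698 + 1 = 11 + 1 = 12

12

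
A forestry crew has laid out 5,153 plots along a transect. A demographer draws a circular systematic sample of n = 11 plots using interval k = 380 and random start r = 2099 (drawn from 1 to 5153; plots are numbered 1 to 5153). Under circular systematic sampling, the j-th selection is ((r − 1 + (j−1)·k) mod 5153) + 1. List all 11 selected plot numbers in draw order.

2099, 2479, 2859, 3239, 3619, 3999, 4379, 4759, 5139, 366, 746

Selection 1: 2099
Selection 2: 2099 + 380 = 2479
Selection 3: 2479 + 380 = 2859
Selection 4: 2859 + 380 = 3239
Selection 5: 3239 + 380 = 3619
Selection 6: 3619 + 380 = 3999
Selection 7: 3999 + 380 = 4379
Selection 8: 4379 + 380 = 4759
Selection 9: 4759 + 380 = 5139
Selection 10: 5139 + 380 = 5519 → 5519 − 5153 = 366
Selection 11: 366 + 380 = 746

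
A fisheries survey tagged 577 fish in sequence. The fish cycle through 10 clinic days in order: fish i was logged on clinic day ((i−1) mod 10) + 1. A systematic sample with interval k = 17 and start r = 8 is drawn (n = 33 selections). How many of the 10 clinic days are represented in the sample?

Consecutive selections differ by k = 17, so their clinic day numbers differ by 17 mod 10 = 7.
gcd(17, 10) = 1, so the sample visits 10/1 = 10 distinct residues mod 10.
Start 8 is clinic day 8; the clinic days hit are 1, 2, 3, 4, 5, 6, 7, 8, 9, 10.

10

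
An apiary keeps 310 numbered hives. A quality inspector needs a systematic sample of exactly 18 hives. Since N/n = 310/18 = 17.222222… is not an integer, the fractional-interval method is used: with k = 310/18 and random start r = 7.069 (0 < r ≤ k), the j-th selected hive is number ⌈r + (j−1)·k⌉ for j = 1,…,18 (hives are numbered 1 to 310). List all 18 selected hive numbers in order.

8, 25, 42, 59, 76, 94, 111, 128, 145, 163, 180, 197, 214, 231, 249, 266, 283, 300

j=1: r + 0k = 7.069 → ⌈·⌉ = 8
j=2: r + 1k = 24.291222… → ⌈·⌉ = 25
j=3: r + 2k = 41.513444… → ⌈·⌉ = 42
j=4: r + 3k = 58.735666… → ⌈·⌉ = 59
j=5: r + 4k = 75.957888… → ⌈·⌉ = 76
j=6: r + 5k = 93.180111… → ⌈·⌉ = 94
j=7: r + 6k = 110.402333… → ⌈·⌉ = 111
j=8: r + 7k = 127.624555… → ⌈·⌉ = 128
j=9: r + 8k = 144.846777… → ⌈·⌉ = 145
j=10: r + 9k = 162.069 → ⌈·⌉ = 163
j=11: r + 10k = 179.291222… → ⌈·⌉ = 180
j=12: r + 11k = 196.513444… → ⌈·⌉ = 197
j=13: r + 12k = 213.735666… → ⌈·⌉ = 214
j=14: r + 13k = 230.957888… → ⌈·⌉ = 231
j=15: r + 14k = 248.180111… → ⌈·⌉ = 249
j=16: r + 15k = 265.402333… → ⌈·⌉ = 266
j=17: r + 16k = 282.624555… → ⌈·⌉ = 283
j=18: r + 17k = 299.846777… → ⌈·⌉ = 300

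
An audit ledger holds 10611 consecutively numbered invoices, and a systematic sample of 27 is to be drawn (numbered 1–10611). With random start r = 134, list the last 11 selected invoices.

6422, 6815, 7208, 7601, 7994, 8387, 8780, 9173, 9566, 9959, 10352

k = N/n = 10611/27 = 393
17th selection = 134 + 16×393 = 6422
18th: 6422 + 393 = 6815
19th: 6815 + 393 = 7208
20th: 7208 + 393 = 7601
21st: 7601 + 393 = 7994
22nd: 7994 + 393 = 8387
23rd: 8387 + 393 = 8780
24th: 8780 + 393 = 9173
25th: 9173 + 393 = 9566
26th: 9566 + 393 = 9959
27th: 9959 + 393 = 10352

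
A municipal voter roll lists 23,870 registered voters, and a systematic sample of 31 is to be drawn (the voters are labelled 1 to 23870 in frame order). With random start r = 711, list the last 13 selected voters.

k = N/n = 23870/31 = 770
19th selection = 711 + 18×770 = 14571
20th: 14571 + 770 = 15341
21st: 15341 + 770 = 16111
22nd: 16111 + 770 = 16881
23rd: 16881 + 770 = 17651
24th: 17651 + 770 = 18421
25th: 18421 + 770 = 19191
26th: 19191 + 770 = 19961
27th: 19961 + 770 = 20731
28th: 20731 + 770 = 21501
29th: 21501 + 770 = 22271
30th: 22271 + 770 = 23041
31st: 23041 + 770 = 23811

14571, 15341, 16111, 16881, 17651, 18421, 19191, 19961, 20731, 21501, 22271, 23041, 23811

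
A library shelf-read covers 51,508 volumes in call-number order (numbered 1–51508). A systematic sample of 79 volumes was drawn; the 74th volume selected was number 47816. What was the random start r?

k = 51508/79 = 652
r = 47816 − (74−1)×652 = 47816 − 47596 = 220

220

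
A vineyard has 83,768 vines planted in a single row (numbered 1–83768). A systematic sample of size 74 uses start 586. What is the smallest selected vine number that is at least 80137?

k = 83768/74 = 1132
Steps past start: ⌈(80137 − 586)/1132⌉ = ⌈79551/1132⌉ = 71
Selected vine: 586 + 71×1132 = 80958

80958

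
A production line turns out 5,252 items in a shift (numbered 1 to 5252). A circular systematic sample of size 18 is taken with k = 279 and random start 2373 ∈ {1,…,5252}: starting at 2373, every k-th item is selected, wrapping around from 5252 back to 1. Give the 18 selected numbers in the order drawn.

Selection 1: 2373
Selection 2: 2373 + 279 = 2652
Selection 3: 2652 + 279 = 2931
Selection 4: 2931 + 279 = 3210
Selection 5: 3210 + 279 = 3489
Selection 6: 3489 + 279 = 3768
Selection 7: 3768 + 279 = 4047
Selection 8: 4047 + 279 = 4326
Selection 9: 4326 + 279 = 4605
Selection 10: 4605 + 279 = 4884
Selection 11: 4884 + 279 = 5163
Selection 12: 5163 + 279 = 5442 → 5442 − 5252 = 190
Selection 13: 190 + 279 = 469
Selection 14: 469 + 279 = 748
Selection 15: 748 + 279 = 1027
Selection 16: 1027 + 279 = 1306
Selection 17: 1306 + 279 = 1585
Selection 18: 1585 + 279 = 1864

2373, 2652, 2931, 3210, 3489, 3768, 4047, 4326, 4605, 4884, 5163, 190, 469, 748, 1027, 1306, 1585, 1864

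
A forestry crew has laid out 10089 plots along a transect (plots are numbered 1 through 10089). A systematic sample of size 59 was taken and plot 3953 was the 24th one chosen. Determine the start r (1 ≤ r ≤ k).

20

k = 10089/59 = 171
r = 3953 − (24−1)×171 = 3953 − 3933 = 20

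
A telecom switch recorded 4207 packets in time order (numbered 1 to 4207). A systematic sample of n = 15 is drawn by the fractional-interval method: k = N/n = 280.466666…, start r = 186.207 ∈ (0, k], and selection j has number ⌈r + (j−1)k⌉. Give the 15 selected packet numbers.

187, 467, 748, 1028, 1309, 1589, 1870, 2150, 2430, 2711, 2991, 3272, 3552, 3833, 4113

j=1: r + 0k = 186.207 → ⌈·⌉ = 187
j=2: r + 1k = 466.673666… → ⌈·⌉ = 467
j=3: r + 2k = 747.140333… → ⌈·⌉ = 748
j=4: r + 3k = 1027.607 → ⌈·⌉ = 1028
j=5: r + 4k = 1308.073666… → ⌈·⌉ = 1309
j=6: r + 5k = 1588.540333… → ⌈·⌉ = 1589
j=7: r + 6k = 1869.007 → ⌈·⌉ = 1870
j=8: r + 7k = 2149.473666… → ⌈·⌉ = 2150
j=9: r + 8k = 2429.940333… → ⌈·⌉ = 2430
j=10: r + 9k = 2710.407 → ⌈·⌉ = 2711
j=11: r + 10k = 2990.873666… → ⌈·⌉ = 2991
j=12: r + 11k = 3271.340333… → ⌈·⌉ = 3272
j=13: r + 12k = 3551.807 → ⌈·⌉ = 3552
j=14: r + 13k = 3832.273666… → ⌈·⌉ = 3833
j=15: r + 14k = 4112.740333… → ⌈·⌉ = 4113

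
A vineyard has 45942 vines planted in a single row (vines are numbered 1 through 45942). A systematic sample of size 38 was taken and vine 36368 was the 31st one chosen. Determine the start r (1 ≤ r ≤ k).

k = 45942/38 = 1209
r = 36368 − (31−1)×1209 = 36368 − 36270 = 98

98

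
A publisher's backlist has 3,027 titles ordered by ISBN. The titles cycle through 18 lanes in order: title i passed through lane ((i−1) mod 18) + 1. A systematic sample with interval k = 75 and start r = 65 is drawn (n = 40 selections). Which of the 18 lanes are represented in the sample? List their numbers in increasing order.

2, 5, 8, 11, 14, 17

Consecutive selections differ by k = 75, so their lane numbers differ by 75 mod 18 = 3.
gcd(75, 18) = 3, so the sample visits 18/3 = 6 distinct residues mod 18.
Start 65 is lane 11; the lanes hit are 2, 5, 8, 11, 14, 17.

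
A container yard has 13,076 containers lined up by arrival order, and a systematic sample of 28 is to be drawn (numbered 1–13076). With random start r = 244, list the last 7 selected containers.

k = N/n = 13076/28 = 467
22nd selection = 244 + 21×467 = 10051
23rd: 10051 + 467 = 10518
24th: 10518 + 467 = 10985
25th: 10985 + 467 = 11452
26th: 11452 + 467 = 11919
27th: 11919 + 467 = 12386
28th: 12386 + 467 = 12853

10051, 10518, 10985, 11452, 11919, 12386, 12853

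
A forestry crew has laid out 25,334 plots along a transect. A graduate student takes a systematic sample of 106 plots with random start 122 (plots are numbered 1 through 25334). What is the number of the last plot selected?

25217

k = 25334/106 = 239
106th selection = r + (106−1)·k = 122 + 105×239 = 122 + 25095 = 25217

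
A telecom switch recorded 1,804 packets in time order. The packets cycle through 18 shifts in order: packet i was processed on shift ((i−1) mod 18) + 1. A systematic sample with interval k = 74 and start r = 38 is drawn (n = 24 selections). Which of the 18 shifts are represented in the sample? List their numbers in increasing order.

2, 4, 6, 8, 10, 12, 14, 16, 18

Consecutive selections differ by k = 74, so their shift numbers differ by 74 mod 18 = 2.
gcd(74, 18) = 2, so the sample visits 18/2 = 9 distinct residues mod 18.
Start 38 is shift 2; the shifts hit are 2, 4, 6, 8, 10, 12, 14, 16, 18.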